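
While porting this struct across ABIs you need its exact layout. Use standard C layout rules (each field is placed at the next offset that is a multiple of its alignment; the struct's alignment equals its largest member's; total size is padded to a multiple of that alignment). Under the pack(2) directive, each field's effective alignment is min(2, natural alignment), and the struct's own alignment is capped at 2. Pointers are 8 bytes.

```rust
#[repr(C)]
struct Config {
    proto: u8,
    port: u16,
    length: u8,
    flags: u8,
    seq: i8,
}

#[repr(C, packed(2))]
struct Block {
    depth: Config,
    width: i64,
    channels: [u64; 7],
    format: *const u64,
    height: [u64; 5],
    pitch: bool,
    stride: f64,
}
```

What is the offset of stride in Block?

122

Config: proto at 0 (size 1, align 1) → ends 1; pad 1 to align 2 for port; port at 2 (size 2, align 2) → ends 4; length at 4 (size 1, align 1) → ends 5; flags at 5 (size 1, align 1) → ends 6; seq at 6 (size 1, align 1) → ends 7; tail pad 1 to reach multiple of 2; total 8 bytes, alignment 2
depth at 0 (size 8, align 2) → ends 8
width at 8 (size 8, align 2) → ends 16
channels at 16 (size 56, align 2) → ends 72
format at 72 (size 8, align 2) → ends 80
height at 80 (size 40, align 2) → ends 120
pitch at 120 (size 1, align 1) → ends 121
pad 1 to align 2 for stride
stride at 122 (size 8, align 2) → ends 130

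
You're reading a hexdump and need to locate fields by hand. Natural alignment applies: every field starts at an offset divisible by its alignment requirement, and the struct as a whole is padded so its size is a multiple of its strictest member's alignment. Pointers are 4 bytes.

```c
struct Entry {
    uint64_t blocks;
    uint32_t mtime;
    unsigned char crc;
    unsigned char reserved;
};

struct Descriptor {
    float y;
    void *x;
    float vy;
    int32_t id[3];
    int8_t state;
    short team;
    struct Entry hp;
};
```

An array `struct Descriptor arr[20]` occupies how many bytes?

Entry: 0..8  blocks  (8B, 8-aligned); 8..12  mtime  (4B, 4-aligned); 12..13  crc  (1B, 1-aligned); 13..14  reserved  (1B, 1-aligned); 14..16  -- tail padding (2B); sizeof = 16, alignof = 8
0..4  y  (4B, 4-aligned)
4..8  x  (4B, 4-aligned)
8..12  vy  (4B, 4-aligned)
12..24  id  (12B, 4-aligned)
24..25  state  (1B, 1-aligned)
25..26  -- padding (1B)
26..28  team  (2B, 2-aligned)
28..32  -- padding (4B)
32..48  hp  (16B, 8-aligned)
sizeof = 48, alignof = 8
array of 20: 20 × 48 = 960

960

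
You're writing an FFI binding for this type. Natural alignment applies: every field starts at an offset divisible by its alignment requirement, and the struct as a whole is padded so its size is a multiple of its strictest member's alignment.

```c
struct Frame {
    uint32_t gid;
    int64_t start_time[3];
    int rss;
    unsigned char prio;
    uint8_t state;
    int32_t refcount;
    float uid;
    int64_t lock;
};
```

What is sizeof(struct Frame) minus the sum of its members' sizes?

6

@0: gid [4B, align 4] → 4
+4 pad (align 8)
@8: start_time [24B, align 8] → 32
@32: rss [4B, align 4] → 36
@36: prio [1B, align 1] → 37
@37: state [1B, align 1] → 38
+2 pad (align 4)
@40: refcount [4B, align 4] → 44
@44: uid [4B, align 4] → 48
@48: lock [8B, align 8] → 56
size 56, align 8
data bytes 50, size 56 → padding 6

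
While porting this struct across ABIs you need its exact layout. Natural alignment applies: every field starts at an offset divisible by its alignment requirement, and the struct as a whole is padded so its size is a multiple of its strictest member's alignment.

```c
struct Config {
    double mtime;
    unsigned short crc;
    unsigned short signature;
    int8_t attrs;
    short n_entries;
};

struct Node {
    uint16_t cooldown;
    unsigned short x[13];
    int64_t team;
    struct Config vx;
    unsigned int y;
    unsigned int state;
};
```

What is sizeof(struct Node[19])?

1216

Config: @0: mtime [8B, align 8] → 8; @8: crc [2B, align 2] → 10; @10: signature [2B, align 2] → 12; @12: attrs [1B, align 1] → 13; +1 pad (align 2); @14: n_entries [2B, align 2] → 16; size 16, align 8
@0: cooldown [2B, align 2] → 2
@2: x [26B, align 2] → 28
+4 pad (align 8)
@32: team [8B, align 8] → 40
@40: vx [16B, align 8] → 56
@56: y [4B, align 4] → 60
@60: state [4B, align 4] → 64
size 64, align 8
array of 19: 19 × 64 = 1216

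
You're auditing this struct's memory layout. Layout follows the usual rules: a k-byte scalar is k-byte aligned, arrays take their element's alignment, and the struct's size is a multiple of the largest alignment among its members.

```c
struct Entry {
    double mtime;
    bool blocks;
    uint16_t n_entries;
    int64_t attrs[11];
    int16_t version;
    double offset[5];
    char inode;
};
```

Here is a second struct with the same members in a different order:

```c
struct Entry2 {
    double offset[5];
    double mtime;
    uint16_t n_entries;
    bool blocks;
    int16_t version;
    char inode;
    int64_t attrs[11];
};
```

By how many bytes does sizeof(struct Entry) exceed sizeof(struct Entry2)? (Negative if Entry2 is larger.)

0..8  mtime  (8B, 8-aligned)
8..9  blocks  (1B, 1-aligned)
9..10  -- padding (1B)
10..12  n_entries  (2B, 2-aligned)
12..16  -- padding (4B)
16..104  attrs  (88B, 8-aligned)
104..106  version  (2B, 2-aligned)
106..112  -- padding (6B)
112..152  offset  (40B, 8-aligned)
152..153  inode  (1B, 1-aligned)
153..160  -- tail padding (7B)
sizeof = 160, alignof = 8
— Entry2 —
0..40  offset  (40B, 8-aligned)
40..48  mtime  (8B, 8-aligned)
48..50  n_entries  (2B, 2-aligned)
50..51  blocks  (1B, 1-aligned)
51..52  -- padding (1B)
52..54  version  (2B, 2-aligned)
54..55  inode  (1B, 1-aligned)
55..56  -- padding (1B)
56..144  attrs  (88B, 8-aligned)
sizeof = 144, alignof = 8
160 − 144 = 16

16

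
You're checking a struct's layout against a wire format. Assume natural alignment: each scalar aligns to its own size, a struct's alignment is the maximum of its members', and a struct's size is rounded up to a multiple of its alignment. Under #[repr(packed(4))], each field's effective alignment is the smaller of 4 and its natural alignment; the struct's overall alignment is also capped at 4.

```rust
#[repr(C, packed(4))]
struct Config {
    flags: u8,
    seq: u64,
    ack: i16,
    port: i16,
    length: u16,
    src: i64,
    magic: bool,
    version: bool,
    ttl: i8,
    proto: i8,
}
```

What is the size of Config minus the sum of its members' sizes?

5

flags at 0 (size 1, align 1) → ends 1
pad 3 to align 4 for seq
seq at 4 (size 8, align 4) → ends 12
ack at 12 (size 2, align 2) → ends 14
port at 14 (size 2, align 2) → ends 16
length at 16 (size 2, align 2) → ends 18
pad 2 to align 4 for src
src at 20 (size 8, align 4) → ends 28
magic at 28 (size 1, align 1) → ends 29
version at 29 (size 1, align 1) → ends 30
ttl at 30 (size 1, align 1) → ends 31
proto at 31 (size 1, align 1) → ends 32
total 32 bytes, alignment 4
data bytes 27, size 32 → padding 5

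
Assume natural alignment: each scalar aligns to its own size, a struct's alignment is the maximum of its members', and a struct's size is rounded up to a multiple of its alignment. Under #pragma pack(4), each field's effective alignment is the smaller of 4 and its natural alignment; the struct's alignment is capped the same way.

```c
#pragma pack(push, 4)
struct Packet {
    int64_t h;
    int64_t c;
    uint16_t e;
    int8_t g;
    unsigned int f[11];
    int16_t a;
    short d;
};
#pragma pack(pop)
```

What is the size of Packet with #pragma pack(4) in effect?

@0: h [8B, align 4] → 8
@8: c [8B, align 4] → 16
@16: e [2B, align 2] → 18
@18: g [1B, align 1] → 19
+1 pad (align 4)
@20: f [44B, align 4] → 64
@64: a [2B, align 2] → 66
@66: d [2B, align 2] → 68
size 68, align 4

68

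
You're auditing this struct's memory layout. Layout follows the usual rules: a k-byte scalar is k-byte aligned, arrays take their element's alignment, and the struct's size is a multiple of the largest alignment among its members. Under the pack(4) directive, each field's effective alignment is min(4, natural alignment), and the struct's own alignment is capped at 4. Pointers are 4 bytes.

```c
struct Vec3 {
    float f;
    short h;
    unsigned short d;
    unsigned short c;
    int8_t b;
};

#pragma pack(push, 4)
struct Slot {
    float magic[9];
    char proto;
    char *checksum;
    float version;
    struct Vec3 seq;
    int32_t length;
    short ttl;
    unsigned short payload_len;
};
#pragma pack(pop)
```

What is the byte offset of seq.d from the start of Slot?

Vec3: f at 0 (size 4, align 4) → ends 4; h at 4 (size 2, align 2) → ends 6; d at 6 (size 2, align 2) → ends 8; c at 8 (size 2, align 2) → ends 10; b at 10 (size 1, align 1) → ends 11; tail pad 1 to reach multiple of 4; total 12 bytes, alignment 4
magic at 0 (size 36, align 4) → ends 36
proto at 36 (size 1, align 1) → ends 37
pad 3 to align 4 for checksum
checksum at 40 (size 4, align 4) → ends 44
version at 44 (size 4, align 4) → ends 48
seq at 48 (size 12, align 4) → ends 60
within Vec3: d at 6
48 + 6 = 54

54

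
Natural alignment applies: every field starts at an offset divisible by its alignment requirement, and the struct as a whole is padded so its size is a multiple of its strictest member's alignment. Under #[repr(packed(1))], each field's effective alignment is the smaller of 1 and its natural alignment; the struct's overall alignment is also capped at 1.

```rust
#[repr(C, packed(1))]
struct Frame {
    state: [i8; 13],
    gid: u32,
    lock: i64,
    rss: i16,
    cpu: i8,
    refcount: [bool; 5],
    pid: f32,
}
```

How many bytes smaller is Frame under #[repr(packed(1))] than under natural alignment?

11

natural layout:
  0..13  state  (13B, 1-aligned)
  13..16  -- padding (3B)
  16..20  gid  (4B, 4-aligned)
  20..24  -- padding (4B)
  24..32  lock  (8B, 8-aligned)
  32..34  rss  (2B, 2-aligned)
  34..35  cpu  (1B, 1-aligned)
  35..40  refcount  (5B, 1-aligned)
  40..44  pid  (4B, 4-aligned)
  44..48  -- tail padding (4B)
  sizeof = 48, alignof = 8
packed(1) layout:
  0..13  state  (13B, 1-aligned)
  13..17  gid  (4B, 1-aligned)
  17..25  lock  (8B, 1-aligned)
  25..27  rss  (2B, 1-aligned)
  27..28  cpu  (1B, 1-aligned)
  28..33  refcount  (5B, 1-aligned)
  33..37  pid  (4B, 1-aligned)
  sizeof = 37, alignof = 1
48 − 37 = 11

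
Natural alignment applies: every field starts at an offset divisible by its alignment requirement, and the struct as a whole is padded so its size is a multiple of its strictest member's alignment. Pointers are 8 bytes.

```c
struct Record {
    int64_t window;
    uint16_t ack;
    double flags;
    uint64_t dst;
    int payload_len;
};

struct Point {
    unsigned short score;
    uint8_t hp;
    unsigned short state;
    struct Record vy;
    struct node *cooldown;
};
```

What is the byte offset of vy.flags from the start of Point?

24

Record: window at 0 (size 8, align 8) → ends 8; ack at 8 (size 2, align 2) → ends 10; pad 6 to align 8 for flags; flags at 16 (size 8, align 8) → ends 24; dst at 24 (size 8, align 8) → ends 32; payload_len at 32 (size 4, align 4) → ends 36; tail pad 4 to reach multiple of 8; total 40 bytes, alignment 8
score at 0 (size 2, align 2) → ends 2
hp at 2 (size 1, align 1) → ends 3
pad 1 to align 2 for state
state at 4 (size 2, align 2) → ends 6
pad 2 to align 8 for vy
vy at 8 (size 40, align 8) → ends 48
within Record: flags at 16
8 + 16 = 24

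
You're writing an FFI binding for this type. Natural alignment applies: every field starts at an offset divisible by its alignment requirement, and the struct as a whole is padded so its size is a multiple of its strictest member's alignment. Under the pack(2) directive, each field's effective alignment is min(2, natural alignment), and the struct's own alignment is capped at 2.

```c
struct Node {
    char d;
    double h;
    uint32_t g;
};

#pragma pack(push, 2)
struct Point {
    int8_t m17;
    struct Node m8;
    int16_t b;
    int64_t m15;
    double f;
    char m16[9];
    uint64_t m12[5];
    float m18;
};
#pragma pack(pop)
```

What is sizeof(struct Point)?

98

Node: @0: d [1B, align 1] → 1; +7 pad (align 8); @8: h [8B, align 8] → 16; @16: g [4B, align 4] → 20; +4 tail pad (align 8); size 24, align 8
@0: m17 [1B, align 1] → 1
+1 pad (align 2)
@2: m8 [24B, align 2] → 26
@26: b [2B, align 2] → 28
@28: m15 [8B, align 2] → 36
@36: f [8B, align 2] → 44
@44: m16 [9B, align 1] → 53
+1 pad (align 2)
@54: m12 [40B, align 2] → 94
@94: m18 [4B, align 2] → 98
size 98, align 2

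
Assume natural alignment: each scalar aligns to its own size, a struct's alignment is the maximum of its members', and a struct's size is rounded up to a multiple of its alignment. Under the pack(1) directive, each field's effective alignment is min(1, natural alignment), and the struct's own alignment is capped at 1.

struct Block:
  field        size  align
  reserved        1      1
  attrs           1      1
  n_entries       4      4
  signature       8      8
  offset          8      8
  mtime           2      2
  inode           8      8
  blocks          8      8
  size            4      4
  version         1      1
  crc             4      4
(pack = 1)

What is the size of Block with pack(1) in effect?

@0: reserved [1B, align 1] → 1
@1: attrs [1B, align 1] → 2
@2: n_entries [4B, align 1] → 6
@6: signature [8B, align 1] → 14
@14: offset [8B, align 1] → 22
@22: mtime [2B, align 1] → 24
@24: inode [8B, align 1] → 32
@32: blocks [8B, align 1] → 40
@40: size [4B, align 1] → 44
@44: version [1B, align 1] → 45
@45: crc [4B, align 1] → 49
size 49, align 1

49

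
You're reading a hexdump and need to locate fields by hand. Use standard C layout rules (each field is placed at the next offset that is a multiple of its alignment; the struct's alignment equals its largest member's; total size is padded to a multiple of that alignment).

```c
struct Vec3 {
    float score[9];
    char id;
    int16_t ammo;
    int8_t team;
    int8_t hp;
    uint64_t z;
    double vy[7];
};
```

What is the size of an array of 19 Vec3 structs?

score at 0 (size 36, align 4) → ends 36
id at 36 (size 1, align 1) → ends 37
pad 1 to align 2 for ammo
ammo at 38 (size 2, align 2) → ends 40
team at 40 (size 1, align 1) → ends 41
hp at 41 (size 1, align 1) → ends 42
pad 6 to align 8 for z
z at 48 (size 8, align 8) → ends 56
vy at 56 (size 56, align 8) → ends 112
total 112 bytes, alignment 8
array of 19: 19 × 112 = 2128

2128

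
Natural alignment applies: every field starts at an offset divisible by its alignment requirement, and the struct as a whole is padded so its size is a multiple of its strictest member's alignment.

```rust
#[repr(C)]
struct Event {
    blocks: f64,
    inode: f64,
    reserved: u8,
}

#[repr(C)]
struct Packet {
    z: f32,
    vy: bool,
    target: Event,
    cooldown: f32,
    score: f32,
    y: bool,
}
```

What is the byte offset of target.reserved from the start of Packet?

24

Event: 0..8  blocks  (8B, 8-aligned); 8..16  inode  (8B, 8-aligned); 16..17  reserved  (1B, 1-aligned); 17..24  -- tail padding (7B); sizeof = 24, alignof = 8
0..4  z  (4B, 4-aligned)
4..5  vy  (1B, 1-aligned)
5..8  -- padding (3B)
8..32  target  (24B, 8-aligned)
within Event: reserved at 16
8 + 16 = 24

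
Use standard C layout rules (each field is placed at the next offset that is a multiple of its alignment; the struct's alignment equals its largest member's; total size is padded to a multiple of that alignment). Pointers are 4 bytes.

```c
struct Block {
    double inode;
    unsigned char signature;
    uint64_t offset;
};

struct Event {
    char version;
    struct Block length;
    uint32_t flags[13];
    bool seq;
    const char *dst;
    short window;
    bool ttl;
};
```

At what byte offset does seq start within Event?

Block: inode at 0 (size 8, align 8) → ends 8; signature at 8 (size 1, align 1) → ends 9; pad 7 to align 8 for offset; offset at 16 (size 8, align 8) → ends 24; total 24 bytes, alignment 8
version at 0 (size 1, align 1) → ends 1
pad 7 to align 8 for length
length at 8 (size 24, align 8) → ends 32
flags at 32 (size 52, align 4) → ends 84
seq at 84 (size 1, align 1) → ends 85

84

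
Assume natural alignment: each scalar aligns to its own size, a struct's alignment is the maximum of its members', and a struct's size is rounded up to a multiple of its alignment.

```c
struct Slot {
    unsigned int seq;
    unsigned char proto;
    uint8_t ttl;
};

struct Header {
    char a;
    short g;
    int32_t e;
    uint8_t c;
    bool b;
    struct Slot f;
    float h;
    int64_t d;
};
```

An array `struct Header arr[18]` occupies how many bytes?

Slot: @0: seq [4B, align 4] → 4; @4: proto [1B, align 1] → 5; @5: ttl [1B, align 1] → 6; +2 tail pad (align 4); size 8, align 4
@0: a [1B, align 1] → 1
+1 pad (align 2)
@2: g [2B, align 2] → 4
@4: e [4B, align 4] → 8
@8: c [1B, align 1] → 9
@9: b [1B, align 1] → 10
+2 pad (align 4)
@12: f [8B, align 4] → 20
@20: h [4B, align 4] → 24
@24: d [8B, align 8] → 32
size 32, align 8
array of 18: 18 × 32 = 576

576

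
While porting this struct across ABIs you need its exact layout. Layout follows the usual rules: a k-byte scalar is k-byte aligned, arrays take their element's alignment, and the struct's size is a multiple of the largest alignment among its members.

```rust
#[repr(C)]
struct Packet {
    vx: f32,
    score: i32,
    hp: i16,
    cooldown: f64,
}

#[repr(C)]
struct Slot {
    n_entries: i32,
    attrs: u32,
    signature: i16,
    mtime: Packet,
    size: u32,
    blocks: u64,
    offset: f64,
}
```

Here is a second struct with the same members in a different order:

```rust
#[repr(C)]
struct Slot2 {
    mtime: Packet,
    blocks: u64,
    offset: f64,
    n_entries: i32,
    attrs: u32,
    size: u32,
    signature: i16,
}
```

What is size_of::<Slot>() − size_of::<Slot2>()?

8

Packet: vx at 0 (size 4, align 4) → ends 4; score at 4 (size 4, align 4) → ends 8; hp at 8 (size 2, align 2) → ends 10; pad 6 to align 8 for cooldown; cooldown at 16 (size 8, align 8) → ends 24; total 24 bytes, alignment 8
n_entries at 0 (size 4, align 4) → ends 4
attrs at 4 (size 4, align 4) → ends 8
signature at 8 (size 2, align 2) → ends 10
pad 6 to align 8 for mtime
mtime at 16 (size 24, align 8) → ends 40
size at 40 (size 4, align 4) → ends 44
pad 4 to align 8 for blocks
blocks at 48 (size 8, align 8) → ends 56
offset at 56 (size 8, align 8) → ends 64
total 64 bytes, alignment 8
— Slot2 —
mtime at 0 (size 24, align 8) → ends 24
blocks at 24 (size 8, align 8) → ends 32
offset at 32 (size 8, align 8) → ends 40
n_entries at 40 (size 4, align 4) → ends 44
attrs at 44 (size 4, align 4) → ends 48
size at 48 (size 4, align 4) → ends 52
signature at 52 (size 2, align 2) → ends 54
tail pad 2 to reach multiple of 8
total 56 bytes, alignment 8
64 − 56 = 8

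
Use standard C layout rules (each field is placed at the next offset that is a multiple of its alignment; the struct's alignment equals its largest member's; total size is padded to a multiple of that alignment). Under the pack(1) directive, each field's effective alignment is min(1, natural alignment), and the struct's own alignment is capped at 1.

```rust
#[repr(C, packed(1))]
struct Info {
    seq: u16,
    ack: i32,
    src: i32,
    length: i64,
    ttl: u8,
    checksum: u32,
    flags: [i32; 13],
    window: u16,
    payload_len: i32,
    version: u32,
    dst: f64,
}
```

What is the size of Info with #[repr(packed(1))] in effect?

seq at 0 (size 2, align 1) → ends 2
ack at 2 (size 4, align 1) → ends 6
src at 6 (size 4, align 1) → ends 10
length at 10 (size 8, align 1) → ends 18
ttl at 18 (size 1, align 1) → ends 19
checksum at 19 (size 4, align 1) → ends 23
flags at 23 (size 52, align 1) → ends 75
window at 75 (size 2, align 1) → ends 77
payload_len at 77 (size 4, align 1) → ends 81
version at 81 (size 4, align 1) → ends 85
dst at 85 (size 8, align 1) → ends 93
total 93 bytes, alignment 1

93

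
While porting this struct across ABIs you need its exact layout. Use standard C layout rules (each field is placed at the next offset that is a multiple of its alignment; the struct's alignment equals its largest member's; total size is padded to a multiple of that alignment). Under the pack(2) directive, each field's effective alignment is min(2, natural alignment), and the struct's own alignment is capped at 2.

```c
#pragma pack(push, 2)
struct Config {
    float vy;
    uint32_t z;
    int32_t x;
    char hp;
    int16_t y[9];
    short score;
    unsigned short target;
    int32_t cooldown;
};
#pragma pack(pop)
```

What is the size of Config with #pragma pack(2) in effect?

40

@0: vy [4B, align 2] → 4
@4: z [4B, align 2] → 8
@8: x [4B, align 2] → 12
@12: hp [1B, align 1] → 13
+1 pad (align 2)
@14: y [18B, align 2] → 32
@32: score [2B, align 2] → 34
@34: target [2B, align 2] → 36
@36: cooldown [4B, align 2] → 40
size 40, align 2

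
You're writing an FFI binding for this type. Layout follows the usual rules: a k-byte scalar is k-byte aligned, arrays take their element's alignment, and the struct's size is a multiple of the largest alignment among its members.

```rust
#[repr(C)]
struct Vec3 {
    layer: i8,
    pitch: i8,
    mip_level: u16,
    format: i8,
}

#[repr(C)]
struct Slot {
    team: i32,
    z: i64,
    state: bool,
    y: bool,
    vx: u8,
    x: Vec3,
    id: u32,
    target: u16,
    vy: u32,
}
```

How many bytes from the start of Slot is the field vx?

18

Vec3: 0..1  layer  (1B, 1-aligned); 1..2  pitch  (1B, 1-aligned); 2..4  mip_level  (2B, 2-aligned); 4..5  format  (1B, 1-aligned); 5..6  -- tail padding (1B); sizeof = 6, alignof = 2
0..4  team  (4B, 4-aligned)
4..8  -- padding (4B)
8..16  z  (8B, 8-aligned)
16..17  state  (1B, 1-aligned)
17..18  y  (1B, 1-aligned)
18..19  vx  (1B, 1-aligned)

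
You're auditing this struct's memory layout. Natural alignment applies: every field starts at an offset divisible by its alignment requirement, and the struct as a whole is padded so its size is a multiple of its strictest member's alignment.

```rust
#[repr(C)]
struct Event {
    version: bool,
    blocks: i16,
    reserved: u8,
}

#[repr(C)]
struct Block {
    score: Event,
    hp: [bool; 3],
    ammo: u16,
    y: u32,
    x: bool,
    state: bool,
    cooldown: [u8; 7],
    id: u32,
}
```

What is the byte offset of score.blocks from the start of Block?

2

Event: version at 0 (size 1, align 1) → ends 1; pad 1 to align 2 for blocks; blocks at 2 (size 2, align 2) → ends 4; reserved at 4 (size 1, align 1) → ends 5; tail pad 1 to reach multiple of 2; total 6 bytes, alignment 2
score at 0 (size 6, align 2) → ends 6
within Event: blocks at 2
0 + 2 = 2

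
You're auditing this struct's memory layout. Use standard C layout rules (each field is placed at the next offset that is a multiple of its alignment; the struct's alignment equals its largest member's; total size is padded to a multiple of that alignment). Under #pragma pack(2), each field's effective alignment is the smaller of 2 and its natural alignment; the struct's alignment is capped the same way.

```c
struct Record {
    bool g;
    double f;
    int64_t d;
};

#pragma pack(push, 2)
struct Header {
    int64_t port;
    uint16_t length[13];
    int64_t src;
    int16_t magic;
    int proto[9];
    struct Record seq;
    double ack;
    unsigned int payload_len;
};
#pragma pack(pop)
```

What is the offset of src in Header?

34

Record: g at 0 (size 1, align 1) → ends 1; pad 7 to align 8 for f; f at 8 (size 8, align 8) → ends 16; d at 16 (size 8, align 8) → ends 24; total 24 bytes, alignment 8
port at 0 (size 8, align 2) → ends 8
length at 8 (size 26, align 2) → ends 34
src at 34 (size 8, align 2) → ends 42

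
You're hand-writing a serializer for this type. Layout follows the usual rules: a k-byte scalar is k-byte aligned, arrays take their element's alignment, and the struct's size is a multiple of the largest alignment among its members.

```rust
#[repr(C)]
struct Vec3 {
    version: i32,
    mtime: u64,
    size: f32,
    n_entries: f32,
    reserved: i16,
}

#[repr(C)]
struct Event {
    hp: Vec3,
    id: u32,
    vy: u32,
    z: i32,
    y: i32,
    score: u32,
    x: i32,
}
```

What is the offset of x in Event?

Vec3: version at 0 (size 4, align 4) → ends 4; pad 4 to align 8 for mtime; mtime at 8 (size 8, align 8) → ends 16; size at 16 (size 4, align 4) → ends 20; n_entries at 20 (size 4, align 4) → ends 24; reserved at 24 (size 2, align 2) → ends 26; tail pad 6 to reach multiple of 8; total 32 bytes, alignment 8
hp at 0 (size 32, align 8) → ends 32
id at 32 (size 4, align 4) → ends 36
vy at 36 (size 4, align 4) → ends 40
z at 40 (size 4, align 4) → ends 44
y at 44 (size 4, align 4) → ends 48
score at 48 (size 4, align 4) → ends 52
x at 52 (size 4, align 4) → ends 56

52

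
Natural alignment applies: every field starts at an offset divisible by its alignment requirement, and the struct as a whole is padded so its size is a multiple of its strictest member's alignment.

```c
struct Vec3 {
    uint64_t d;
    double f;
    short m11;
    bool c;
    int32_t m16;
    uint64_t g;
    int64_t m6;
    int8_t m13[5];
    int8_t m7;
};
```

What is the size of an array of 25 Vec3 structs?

@0: d [8B, align 8] → 8
@8: f [8B, align 8] → 16
@16: m11 [2B, align 2] → 18
@18: c [1B, align 1] → 19
+1 pad (align 4)
@20: m16 [4B, align 4] → 24
@24: g [8B, align 8] → 32
@32: m6 [8B, align 8] → 40
@40: m13 [5B, align 1] → 45
@45: m7 [1B, align 1] → 46
+2 tail pad (align 8)
size 48, align 8
array of 25: 25 × 48 = 1200

1200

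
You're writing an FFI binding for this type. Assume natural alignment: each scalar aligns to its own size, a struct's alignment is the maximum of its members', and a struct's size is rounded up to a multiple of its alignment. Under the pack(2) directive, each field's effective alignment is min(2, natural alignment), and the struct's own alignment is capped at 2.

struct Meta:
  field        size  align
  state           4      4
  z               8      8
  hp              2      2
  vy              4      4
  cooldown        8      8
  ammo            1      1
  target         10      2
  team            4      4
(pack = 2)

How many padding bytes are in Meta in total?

1

state at 0 (size 4, align 2) → ends 4
z at 4 (size 8, align 2) → ends 12
hp at 12 (size 2, align 2) → ends 14
vy at 14 (size 4, align 2) → ends 18
cooldown at 18 (size 8, align 2) → ends 26
ammo at 26 (size 1, align 1) → ends 27
pad 1 to align 2 for target
target at 28 (size 10, align 2) → ends 38
team at 38 (size 4, align 2) → ends 42
total 42 bytes, alignment 2
data bytes 41, size 42 → padding 1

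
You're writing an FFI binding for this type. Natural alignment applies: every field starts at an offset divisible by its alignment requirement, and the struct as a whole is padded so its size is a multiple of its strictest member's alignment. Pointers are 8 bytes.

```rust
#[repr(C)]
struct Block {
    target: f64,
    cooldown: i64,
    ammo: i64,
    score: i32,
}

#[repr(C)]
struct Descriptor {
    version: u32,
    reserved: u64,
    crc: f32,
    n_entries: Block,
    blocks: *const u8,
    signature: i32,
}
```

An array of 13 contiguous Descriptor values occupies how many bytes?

936

Block: 0..8  target  (8B, 8-aligned); 8..16  cooldown  (8B, 8-aligned); 16..24  ammo  (8B, 8-aligned); 24..28  score  (4B, 4-aligned); 28..32  -- tail padding (4B); sizeof = 32, alignof = 8
0..4  version  (4B, 4-aligned)
4..8  -- padding (4B)
8..16  reserved  (8B, 8-aligned)
16..20  crc  (4B, 4-aligned)
20..24  -- padding (4B)
24..56  n_entries  (32B, 8-aligned)
56..64  blocks  (8B, 8-aligned)
64..68  signature  (4B, 4-aligned)
68..72  -- tail padding (4B)
sizeof = 72, alignof = 8
array of 13: 13 × 72 = 936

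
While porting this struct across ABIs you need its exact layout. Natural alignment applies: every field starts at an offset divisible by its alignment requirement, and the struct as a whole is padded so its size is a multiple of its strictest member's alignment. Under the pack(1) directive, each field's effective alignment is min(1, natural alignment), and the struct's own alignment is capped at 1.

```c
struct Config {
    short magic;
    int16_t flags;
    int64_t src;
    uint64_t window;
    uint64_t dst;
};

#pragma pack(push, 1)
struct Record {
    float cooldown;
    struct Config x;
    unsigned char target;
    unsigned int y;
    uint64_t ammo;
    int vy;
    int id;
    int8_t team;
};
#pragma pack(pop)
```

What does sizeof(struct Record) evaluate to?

58

Config: @0: magic [2B, align 2] → 2; @2: flags [2B, align 2] → 4; +4 pad (align 8); @8: src [8B, align 8] → 16; @16: window [8B, align 8] → 24; @24: dst [8B, align 8] → 32; size 32, align 8
@0: cooldown [4B, align 1] → 4
@4: x [32B, align 1] → 36
@36: target [1B, align 1] → 37
@37: y [4B, align 1] → 41
@41: ammo [8B, align 1] → 49
@49: vy [4B, align 1] → 53
@53: id [4B, align 1] → 57
@57: team [1B, align 1] → 58
size 58, align 1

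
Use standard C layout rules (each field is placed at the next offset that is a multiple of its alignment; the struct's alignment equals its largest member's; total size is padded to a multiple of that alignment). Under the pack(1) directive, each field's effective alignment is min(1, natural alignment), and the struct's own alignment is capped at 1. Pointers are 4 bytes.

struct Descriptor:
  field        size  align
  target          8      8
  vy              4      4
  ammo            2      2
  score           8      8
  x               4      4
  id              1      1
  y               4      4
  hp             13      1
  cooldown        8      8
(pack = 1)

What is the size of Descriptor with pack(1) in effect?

target at 0 (size 8, align 1) → ends 8
vy at 8 (size 4, align 1) → ends 12
ammo at 12 (size 2, align 1) → ends 14
score at 14 (size 8, align 1) → ends 22
x at 22 (size 4, align 1) → ends 26
id at 26 (size 1, align 1) → ends 27
y at 27 (size 4, align 1) → ends 31
hp at 31 (size 13, align 1) → ends 44
cooldown at 44 (size 8, align 1) → ends 52
total 52 bytes, alignment 1

52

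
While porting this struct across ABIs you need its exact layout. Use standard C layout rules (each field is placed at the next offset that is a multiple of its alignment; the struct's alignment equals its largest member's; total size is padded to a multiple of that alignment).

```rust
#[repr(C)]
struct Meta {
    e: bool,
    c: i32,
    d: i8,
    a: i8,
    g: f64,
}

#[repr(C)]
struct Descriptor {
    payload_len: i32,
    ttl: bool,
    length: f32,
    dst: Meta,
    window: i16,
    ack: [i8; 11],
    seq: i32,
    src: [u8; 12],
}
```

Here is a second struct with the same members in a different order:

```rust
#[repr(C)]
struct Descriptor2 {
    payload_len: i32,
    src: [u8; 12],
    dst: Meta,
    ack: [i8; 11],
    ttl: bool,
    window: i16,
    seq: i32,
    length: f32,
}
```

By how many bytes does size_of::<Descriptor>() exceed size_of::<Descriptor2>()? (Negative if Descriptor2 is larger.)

8

Meta: e at 0 (size 1, align 1) → ends 1; pad 3 to align 4 for c; c at 4 (size 4, align 4) → ends 8; d at 8 (size 1, align 1) → ends 9; a at 9 (size 1, align 1) → ends 10; pad 6 to align 8 for g; g at 16 (size 8, align 8) → ends 24; total 24 bytes, alignment 8
payload_len at 0 (size 4, align 4) → ends 4
ttl at 4 (size 1, align 1) → ends 5
pad 3 to align 4 for length
length at 8 (size 4, align 4) → ends 12
pad 4 to align 8 for dst
dst at 16 (size 24, align 8) → ends 40
window at 40 (size 2, align 2) → ends 42
ack at 42 (size 11, align 1) → ends 53
pad 3 to align 4 for seq
seq at 56 (size 4, align 4) → ends 60
src at 60 (size 12, align 1) → ends 72
total 72 bytes, alignment 8
— Descriptor2 —
payload_len at 0 (size 4, align 4) → ends 4
src at 4 (size 12, align 1) → ends 16
dst at 16 (size 24, align 8) → ends 40
ack at 40 (size 11, align 1) → ends 51
ttl at 51 (size 1, align 1) → ends 52
window at 52 (size 2, align 2) → ends 54
pad 2 to align 4 for seq
seq at 56 (size 4, align 4) → ends 60
length at 60 (size 4, align 4) → ends 64
total 64 bytes, alignment 8
72 − 64 = 8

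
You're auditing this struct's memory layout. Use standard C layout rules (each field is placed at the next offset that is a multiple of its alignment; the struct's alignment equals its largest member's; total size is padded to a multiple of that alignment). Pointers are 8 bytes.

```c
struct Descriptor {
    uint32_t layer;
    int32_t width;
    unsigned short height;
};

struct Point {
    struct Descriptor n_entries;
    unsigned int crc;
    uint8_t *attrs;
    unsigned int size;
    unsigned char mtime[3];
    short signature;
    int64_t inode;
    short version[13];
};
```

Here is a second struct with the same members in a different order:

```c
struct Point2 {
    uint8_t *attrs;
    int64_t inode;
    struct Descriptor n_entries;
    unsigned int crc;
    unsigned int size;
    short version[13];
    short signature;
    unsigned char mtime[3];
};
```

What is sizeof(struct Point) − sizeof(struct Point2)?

Descriptor: 0..4  layer  (4B, 4-aligned); 4..8  width  (4B, 4-aligned); 8..10  height  (2B, 2-aligned); 10..12  -- tail padding (2B); sizeof = 12, alignof = 4
0..12  n_entries  (12B, 4-aligned)
12..16  crc  (4B, 4-aligned)
16..24  attrs  (8B, 8-aligned)
24..28  size  (4B, 4-aligned)
28..31  mtime  (3B, 1-aligned)
31..32  -- padding (1B)
32..34  signature  (2B, 2-aligned)
34..40  -- padding (6B)
40..48  inode  (8B, 8-aligned)
48..74  version  (26B, 2-aligned)
74..80  -- tail padding (6B)
sizeof = 80, alignof = 8
— Point2 —
0..8  attrs  (8B, 8-aligned)
8..16  inode  (8B, 8-aligned)
16..28  n_entries  (12B, 4-aligned)
28..32  crc  (4B, 4-aligned)
32..36  size  (4B, 4-aligned)
36..62  version  (26B, 2-aligned)
62..64  signature  (2B, 2-aligned)
64..67  mtime  (3B, 1-aligned)
67..72  -- tail padding (5B)
sizeof = 72, alignof = 8
80 − 72 = 8

8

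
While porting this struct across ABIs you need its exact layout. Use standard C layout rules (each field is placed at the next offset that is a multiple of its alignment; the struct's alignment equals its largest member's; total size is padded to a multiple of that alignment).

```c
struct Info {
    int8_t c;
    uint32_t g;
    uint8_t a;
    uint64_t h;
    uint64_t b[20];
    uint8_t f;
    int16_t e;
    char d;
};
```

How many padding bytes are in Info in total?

c at 0 (size 1, align 1) → ends 1
pad 3 to align 4 for g
g at 4 (size 4, align 4) → ends 8
a at 8 (size 1, align 1) → ends 9
pad 7 to align 8 for h
h at 16 (size 8, align 8) → ends 24
b at 24 (size 160, align 8) → ends 184
f at 184 (size 1, align 1) → ends 185
pad 1 to align 2 for e
e at 186 (size 2, align 2) → ends 188
d at 188 (size 1, align 1) → ends 189
tail pad 3 to reach multiple of 8
total 192 bytes, alignment 8
data bytes 178, size 192 → padding 14

14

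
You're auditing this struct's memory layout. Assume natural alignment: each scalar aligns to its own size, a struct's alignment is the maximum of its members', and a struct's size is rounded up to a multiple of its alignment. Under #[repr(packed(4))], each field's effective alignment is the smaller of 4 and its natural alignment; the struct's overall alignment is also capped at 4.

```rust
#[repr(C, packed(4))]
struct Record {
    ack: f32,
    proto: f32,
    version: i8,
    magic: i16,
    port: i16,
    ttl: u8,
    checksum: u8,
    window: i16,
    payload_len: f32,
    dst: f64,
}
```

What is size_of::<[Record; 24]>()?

ack at 0 (size 4, align 4) → ends 4
proto at 4 (size 4, align 4) → ends 8
version at 8 (size 1, align 1) → ends 9
pad 1 to align 2 for magic
magic at 10 (size 2, align 2) → ends 12
port at 12 (size 2, align 2) → ends 14
ttl at 14 (size 1, align 1) → ends 15
checksum at 15 (size 1, align 1) → ends 16
window at 16 (size 2, align 2) → ends 18
pad 2 to align 4 for payload_len
payload_len at 20 (size 4, align 4) → ends 24
dst at 24 (size 8, align 4) → ends 32
total 32 bytes, alignment 4
array of 24: 24 × 32 = 768

768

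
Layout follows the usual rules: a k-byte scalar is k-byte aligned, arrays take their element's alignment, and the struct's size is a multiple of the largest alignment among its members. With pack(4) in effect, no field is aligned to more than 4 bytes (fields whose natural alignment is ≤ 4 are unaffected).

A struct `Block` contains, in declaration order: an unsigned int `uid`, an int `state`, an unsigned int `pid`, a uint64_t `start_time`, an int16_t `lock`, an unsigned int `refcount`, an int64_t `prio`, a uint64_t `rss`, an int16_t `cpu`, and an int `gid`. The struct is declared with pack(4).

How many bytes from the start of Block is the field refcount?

@0: uid [4B, align 4] → 4
@4: state [4B, align 4] → 8
@8: pid [4B, align 4] → 12
@12: start_time [8B, align 4] → 20
@20: lock [2B, align 2] → 22
+2 pad (align 4)
@24: refcount [4B, align 4] → 28

24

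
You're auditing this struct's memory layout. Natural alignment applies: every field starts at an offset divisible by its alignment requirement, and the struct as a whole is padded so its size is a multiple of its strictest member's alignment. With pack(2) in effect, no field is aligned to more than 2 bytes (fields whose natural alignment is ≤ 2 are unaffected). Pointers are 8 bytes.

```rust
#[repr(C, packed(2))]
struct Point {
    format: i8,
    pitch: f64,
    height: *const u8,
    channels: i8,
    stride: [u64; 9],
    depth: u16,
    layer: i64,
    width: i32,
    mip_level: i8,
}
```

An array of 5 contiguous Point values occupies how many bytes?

540

0..1  format  (1B, 1-aligned)
1..2  -- padding (1B)
2..10  pitch  (8B, 2-aligned)
10..18  height  (8B, 2-aligned)
18..19  channels  (1B, 1-aligned)
19..20  -- padding (1B)
20..92  stride  (72B, 2-aligned)
92..94  depth  (2B, 2-aligned)
94..102  layer  (8B, 2-aligned)
102..106  width  (4B, 2-aligned)
106..107  mip_level  (1B, 1-aligned)
107..108  -- tail padding (1B)
sizeof = 108, alignof = 2
array of 5: 5 × 108 = 540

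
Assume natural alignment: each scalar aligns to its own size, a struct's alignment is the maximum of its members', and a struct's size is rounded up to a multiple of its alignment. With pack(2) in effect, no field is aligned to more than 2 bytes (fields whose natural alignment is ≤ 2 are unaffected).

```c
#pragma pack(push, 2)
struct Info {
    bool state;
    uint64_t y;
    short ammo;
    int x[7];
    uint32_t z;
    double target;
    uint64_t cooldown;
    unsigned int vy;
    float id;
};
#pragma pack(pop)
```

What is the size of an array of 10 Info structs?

680

0..1  state  (1B, 1-aligned)
1..2  -- padding (1B)
2..10  y  (8B, 2-aligned)
10..12  ammo  (2B, 2-aligned)
12..40  x  (28B, 2-aligned)
40..44  z  (4B, 2-aligned)
44..52  target  (8B, 2-aligned)
52..60  cooldown  (8B, 2-aligned)
60..64  vy  (4B, 2-aligned)
64..68  id  (4B, 2-aligned)
sizeof = 68, alignof = 2
array of 10: 10 × 68 = 680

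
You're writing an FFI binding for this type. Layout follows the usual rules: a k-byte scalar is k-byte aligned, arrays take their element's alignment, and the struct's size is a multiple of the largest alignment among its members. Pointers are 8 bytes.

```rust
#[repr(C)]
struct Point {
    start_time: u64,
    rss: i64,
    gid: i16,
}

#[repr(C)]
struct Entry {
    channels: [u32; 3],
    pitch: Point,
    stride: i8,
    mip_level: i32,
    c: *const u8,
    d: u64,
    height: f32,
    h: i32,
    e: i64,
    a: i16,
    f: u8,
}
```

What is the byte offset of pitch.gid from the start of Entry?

32

Point: @0: start_time [8B, align 8] → 8; @8: rss [8B, align 8] → 16; @16: gid [2B, align 2] → 18; +6 tail pad (align 8); size 24, align 8
@0: channels [12B, align 4] → 12
+4 pad (align 8)
@16: pitch [24B, align 8] → 40
within Point: gid at 16
16 + 16 = 32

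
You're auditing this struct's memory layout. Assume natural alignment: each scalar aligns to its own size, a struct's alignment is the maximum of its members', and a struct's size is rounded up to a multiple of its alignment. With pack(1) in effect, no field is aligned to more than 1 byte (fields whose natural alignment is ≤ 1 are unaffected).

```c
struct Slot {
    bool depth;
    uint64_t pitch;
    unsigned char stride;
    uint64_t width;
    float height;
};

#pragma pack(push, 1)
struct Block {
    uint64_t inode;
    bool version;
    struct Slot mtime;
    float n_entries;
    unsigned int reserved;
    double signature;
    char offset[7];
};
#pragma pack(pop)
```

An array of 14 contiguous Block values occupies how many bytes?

1008

Slot: @0: depth [1B, align 1] → 1; +7 pad (align 8); @8: pitch [8B, align 8] → 16; @16: stride [1B, align 1] → 17; +7 pad (align 8); @24: width [8B, align 8] → 32; @32: height [4B, align 4] → 36; +4 tail pad (align 8); size 40, align 8
@0: inode [8B, align 1] → 8
@8: version [1B, align 1] → 9
@9: mtime [40B, align 1] → 49
@49: n_entries [4B, align 1] → 53
@53: reserved [4B, align 1] → 57
@57: signature [8B, align 1] → 65
@65: offset [7B, align 1] → 72
size 72, align 1
array of 14: 14 × 72 = 1008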